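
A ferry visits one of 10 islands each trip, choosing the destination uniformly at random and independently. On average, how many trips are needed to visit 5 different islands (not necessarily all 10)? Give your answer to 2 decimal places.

6.46

With k distinct islands already seen, the next new one arrives after an expected 10/(10-k) trips.
Sum over k = 0,...,4: E = 10/10 + 10/9 + 10/8 + 10/7 + 10/6 = 6.456.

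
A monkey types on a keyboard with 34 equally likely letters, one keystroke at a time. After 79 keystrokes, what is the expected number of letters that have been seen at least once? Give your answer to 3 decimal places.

For each letter, P(seen in 79 keystrokes) = 1 - (33/34)^79 = 0.9054.
By linearity of expectation, E[distinct seen] = 34·(1 - (33/34)^79) = 30.7845.

30.785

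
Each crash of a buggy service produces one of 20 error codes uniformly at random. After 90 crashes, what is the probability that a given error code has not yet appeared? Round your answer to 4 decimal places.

0.0099

On each crash the fixed error code fails to appear with probability 19/20.
P(still missing after 90) = (19/20)^90 = 0.00989.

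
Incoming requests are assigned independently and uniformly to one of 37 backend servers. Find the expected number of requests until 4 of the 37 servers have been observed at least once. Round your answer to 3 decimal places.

Going from k to k+1 distinct takes a geometric number of requests with mean 37/(37-k).
Sum over k = 0,...,3: E = 37/37 + 37/36 + 37/35 + 37/34 = 4.1732.

4.173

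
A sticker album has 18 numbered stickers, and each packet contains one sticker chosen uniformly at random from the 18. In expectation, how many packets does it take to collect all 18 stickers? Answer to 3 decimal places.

62.912

The wait to go from k to k+1 distinct stickers is geometric with mean 18/(18-k).
E[T] = 18/18 + 18/17 + 18/16 + ... + 18/2 + 18/1 = 18·H_{18}.
H_{18} = 3.4951, so E[T] = 62.9119.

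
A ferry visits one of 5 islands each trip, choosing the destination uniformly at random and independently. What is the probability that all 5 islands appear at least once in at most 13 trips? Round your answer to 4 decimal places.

0.7381

By inclusion–exclusion over which islands are missing,
P(all seen) = Σ_{j=0}^{5} (-1)^j C(5,j)((5-j)/5)^13
= 1.00000 - 0.27488 + 0.01306 - 0.00007 + 0.00000 - 0.00000
= 0.73812.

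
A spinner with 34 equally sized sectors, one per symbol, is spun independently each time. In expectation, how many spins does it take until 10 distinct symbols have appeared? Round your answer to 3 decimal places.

Going from k to k+1 distinct takes a geometric number of spins with mean 34/(34-k).
Sum over k = 0,...,9: E = 34/34 + 34/33 + 34/32 + ... + 34/26 + 34/25 = 11.6366.

11.637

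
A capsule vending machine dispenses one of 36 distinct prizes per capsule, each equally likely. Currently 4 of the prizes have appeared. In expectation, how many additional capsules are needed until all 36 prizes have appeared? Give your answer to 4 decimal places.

146.1058

With k distinct prizes already seen, the next new one takes an expected 36/(36-k) capsules.
Sum over k = 4,...,35: E = 36/32 + 36/31 + 36/30 + ... + 36/2 + 36/1 = 146.10583.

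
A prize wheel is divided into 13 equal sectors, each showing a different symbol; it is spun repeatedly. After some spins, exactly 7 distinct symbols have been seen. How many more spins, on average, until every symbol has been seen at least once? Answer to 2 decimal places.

From k distinct to k+1 distinct takes on average 13/(13-k) spins.
Sum over k = 7,...,12: E = 13/6 + 13/5 + 13/4 + 13/3 + 13/2 + 13/1 = 31.850.

31.85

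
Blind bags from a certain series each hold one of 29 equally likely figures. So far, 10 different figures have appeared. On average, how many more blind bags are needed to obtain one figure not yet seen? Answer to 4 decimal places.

Each blind bag yields a new figure with probability (29-10)/29 = 19/29, so the wait is geometric with mean 29/19.
E = 29/19 = 1.52632.

1.5263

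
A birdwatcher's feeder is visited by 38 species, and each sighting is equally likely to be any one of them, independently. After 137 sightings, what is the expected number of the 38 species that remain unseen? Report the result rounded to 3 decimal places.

For each species, P(unseen after 137) = (37/38)^137 = 0.0259.
By linearity of expectation, E[unseen] = 38·(37/38)^137 = 0.9842.

0.984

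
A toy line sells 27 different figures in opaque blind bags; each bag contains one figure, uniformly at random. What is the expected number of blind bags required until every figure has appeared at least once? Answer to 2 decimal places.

105.07

The wait to go from k to k+1 distinct figures is geometric with mean 27/(27-k).
E[T] = 27/27 + 27/26 + 27/25 + ... + 27/2 + 27/1 = 27·H_{27}.
H_{27} = 3.891, so E[T] = 105.069.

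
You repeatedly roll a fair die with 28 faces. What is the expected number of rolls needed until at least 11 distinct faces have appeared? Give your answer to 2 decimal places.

13.65

Going from k to k+1 distinct takes a geometric number of rolls with mean 28/(28-k).
Sum over k = 0,...,10: E = 28/28 + 28/27 + 28/26 + ... + 28/19 + 28/18 = 13.653.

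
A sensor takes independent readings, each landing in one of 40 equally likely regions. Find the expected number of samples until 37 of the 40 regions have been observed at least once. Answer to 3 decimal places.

Going from k to k+1 distinct takes a geometric number of samples with mean 40/(40-k).
Sum over k = 0,...,36: E = 40/40 + 40/39 + 40/38 + ... + 40/5 + 40/4 = 97.8084.

97.808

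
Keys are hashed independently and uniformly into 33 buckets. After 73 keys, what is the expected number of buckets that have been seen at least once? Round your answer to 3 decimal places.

29.509

For each bucket, P(seen in 73 keys) = 1 - (32/33)^73 = 0.8942.
By linearity of expectation, E[distinct seen] = 33·(1 - (32/33)^73) = 29.5090.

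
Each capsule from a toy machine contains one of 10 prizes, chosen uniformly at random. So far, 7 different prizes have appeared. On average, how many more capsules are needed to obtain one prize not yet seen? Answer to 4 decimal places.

3.3333

Each capsule yields a new prize with probability (10-7)/10 = 3/10, so the wait is geometric with mean 10/3.
E = 10/3 = 3.33333.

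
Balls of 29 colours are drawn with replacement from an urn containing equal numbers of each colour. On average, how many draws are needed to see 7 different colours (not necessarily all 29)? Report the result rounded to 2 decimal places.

Going from k to k+1 distinct takes a geometric number of draws with mean 29/(29-k).
Sum over k = 0,...,6: E = 29/29 + 29/28 + 29/27 + ... + 29/24 + 29/23 = 7.854.

7.85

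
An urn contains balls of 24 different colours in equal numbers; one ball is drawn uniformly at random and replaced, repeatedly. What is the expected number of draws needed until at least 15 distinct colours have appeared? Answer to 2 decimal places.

22.73

Going from k to k+1 distinct takes a geometric number of draws with mean 24/(24-k).
Sum over k = 0,...,14: E = 24/24 + 24/23 + 24/22 + ... + 24/11 + 24/10 = 22.728.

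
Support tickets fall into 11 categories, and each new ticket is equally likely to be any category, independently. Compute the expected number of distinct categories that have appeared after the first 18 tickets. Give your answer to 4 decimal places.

For each category, P(seen in 18 tickets) = 1 - (10/11)^18 = 0.82014.
By linearity of expectation, E[distinct seen] = 11·(1 - (10/11)^18) = 9.02155.

9.0216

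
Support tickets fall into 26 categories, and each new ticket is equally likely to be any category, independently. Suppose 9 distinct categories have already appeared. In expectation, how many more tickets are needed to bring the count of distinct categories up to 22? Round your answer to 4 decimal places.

35.2617

From k distinct to k+1 distinct takes on average 26/(26-k) tickets.
Sum over k = 9,...,21: E = 26/17 + 26/16 + 26/15 + ... + 26/6 + 26/5 = 35.26170.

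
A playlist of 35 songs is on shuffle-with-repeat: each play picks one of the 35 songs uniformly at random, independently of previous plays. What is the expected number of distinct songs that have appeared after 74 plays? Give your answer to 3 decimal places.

For each song, P(seen in 74 plays) = 1 - (34/35)^74 = 0.8829.
By linearity of expectation, E[distinct seen] = 35·(1 - (34/35)^74) = 30.9029.

30.903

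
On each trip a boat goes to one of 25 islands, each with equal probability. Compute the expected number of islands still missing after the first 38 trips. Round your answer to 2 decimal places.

5.30

For each island, P(unseen after 38) = (24/25)^38 = 0.212.
By linearity of expectation, E[unseen] = 25·(24/25)^38 = 5.300.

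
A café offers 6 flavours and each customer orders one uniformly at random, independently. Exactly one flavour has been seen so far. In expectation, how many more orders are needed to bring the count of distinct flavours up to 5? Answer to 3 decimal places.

The wait to go from k to k+1 distinct flavours is geometric with mean 6/(6-k).
Sum over k = 1,...,4: E = 6/5 + 6/4 + 6/3 + 6/2 = 7.7000.

7.700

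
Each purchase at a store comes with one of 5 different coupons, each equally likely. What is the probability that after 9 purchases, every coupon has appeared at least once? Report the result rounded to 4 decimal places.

By inclusion–exclusion over which coupons are missing,
P(all seen) = Σ_{j=0}^{5} (-1)^j C(5,j)((5-j)/5)^9
= 1.00000 - 0.67109 + 0.10078 - 0.00262 + 0.00000 - 0.00000
= 0.42707.

0.4271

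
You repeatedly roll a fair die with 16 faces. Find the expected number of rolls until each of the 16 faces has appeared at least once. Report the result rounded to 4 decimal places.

54.0917

Split into phases: going from k distinct to k+1 distinct takes on average 16/(16-k) rolls.
E[T] = 16/16 + 16/15 + 16/14 + ... + 16/2 + 16/1 = 16·H_{16}.
H_{16} = 3.38073, so E[T] = 54.09166.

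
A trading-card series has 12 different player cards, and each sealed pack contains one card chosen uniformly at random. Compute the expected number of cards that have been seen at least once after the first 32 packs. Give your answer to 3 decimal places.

For each card, P(seen in 32 packs) = 1 - (11/12)^32 = 0.9382.
By linearity of expectation, E[distinct seen] = 12·(1 - (11/12)^32) = 11.2588.

11.259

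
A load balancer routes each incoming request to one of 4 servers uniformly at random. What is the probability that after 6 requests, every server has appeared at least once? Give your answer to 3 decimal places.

0.381

Let A_i be the event that server i is missing after 6 requests. By inclusion–exclusion on the A_i,
P(all seen) = Σ_{j=0}^{4} (-1)^j C(4,j)((4-j)/4)^6
= 1.0000 - 0.7119 + 0.0938 - 0.0010 + 0.0000
= 0.3809.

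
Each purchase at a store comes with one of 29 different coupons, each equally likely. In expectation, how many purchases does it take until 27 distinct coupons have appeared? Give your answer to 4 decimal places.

71.3880

Going from k to k+1 distinct takes a geometric number of purchases with mean 29/(29-k).
Sum over k = 0,...,26: E = 29/29 + 29/28 + 29/27 + ... + 29/4 + 29/3 = 71.38796.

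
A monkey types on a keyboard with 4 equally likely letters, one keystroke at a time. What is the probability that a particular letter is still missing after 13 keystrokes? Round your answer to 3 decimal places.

0.024

Each keystroke misses the fixed letter with probability (4-1)/4 = 3/4, independently.
P(still missing after 13) = (3/4)^13 = 0.0238.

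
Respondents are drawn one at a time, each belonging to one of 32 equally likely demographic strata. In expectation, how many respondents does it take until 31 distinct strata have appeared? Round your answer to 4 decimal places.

With k distinct strata already seen, the next new one arrives after an expected 32/(32-k) respondents.
Sum over k = 0,...,30: E = 32/32 + 32/31 + 32/30 + ... + 32/3 + 32/2 = 97.87185.

97.8718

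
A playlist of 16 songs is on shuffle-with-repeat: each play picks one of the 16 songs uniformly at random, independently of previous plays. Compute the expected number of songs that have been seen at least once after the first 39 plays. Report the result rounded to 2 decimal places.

14.71

For each song, P(seen in 39 plays) = 1 - (15/16)^39 = 0.919.
By linearity of expectation, E[distinct seen] = 16·(1 - (15/16)^39) = 14.709.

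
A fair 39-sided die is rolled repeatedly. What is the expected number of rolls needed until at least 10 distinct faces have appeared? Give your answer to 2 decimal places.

11.38

Going from k to k+1 distinct takes a geometric number of rolls with mean 39/(39-k).
Sum over k = 0,...,9: E = 39/39 + 39/38 + 39/37 + ... + 39/31 + 39/30 = 11.384.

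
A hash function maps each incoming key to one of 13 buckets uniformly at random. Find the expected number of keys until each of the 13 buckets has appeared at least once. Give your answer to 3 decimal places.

The wait to go from k to k+1 distinct buckets is geometric with mean 13/(13-k).
E[T] = 13/13 + 13/12 + 13/11 + ... + 13/2 + 13/1 = 13·H_{13}.
H_{13} = 3.1801, so E[T] = 41.3417.

41.342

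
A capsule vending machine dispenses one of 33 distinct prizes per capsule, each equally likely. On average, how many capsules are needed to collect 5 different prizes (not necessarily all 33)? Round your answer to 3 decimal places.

5.334

With k distinct prizes already seen, the next new one arrives after an expected 33/(33-k) capsules.
Sum over k = 0,...,4: E = 33/33 + 33/32 + 33/31 + 33/30 + 33/29 = 5.3337.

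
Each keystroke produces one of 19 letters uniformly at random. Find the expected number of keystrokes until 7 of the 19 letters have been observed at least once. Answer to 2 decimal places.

Going from k to k+1 distinct takes a geometric number of keystrokes with mean 19/(19-k).
Sum over k = 0,...,6: E = 19/19 + 19/18 + 19/17 + ... + 19/14 + 19/13 = 8.446.

8.45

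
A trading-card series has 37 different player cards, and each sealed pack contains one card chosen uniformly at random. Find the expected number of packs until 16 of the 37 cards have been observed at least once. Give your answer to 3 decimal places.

With k distinct cards already seen, the next new one arrives after an expected 37/(37-k) packs.
Sum over k = 0,...,15: E = 37/37 + 37/36 + 37/35 + ... + 37/23 + 37/22 = 20.5804.

20.580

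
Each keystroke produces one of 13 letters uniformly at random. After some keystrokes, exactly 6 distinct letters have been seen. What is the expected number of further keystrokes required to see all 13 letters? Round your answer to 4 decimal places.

33.7071

With k distinct letters already seen, the next new one takes an expected 13/(13-k) keystrokes.
Sum over k = 6,...,12: E = 13/7 + 13/6 + 13/5 + ... + 13/2 + 13/1 = 33.70714.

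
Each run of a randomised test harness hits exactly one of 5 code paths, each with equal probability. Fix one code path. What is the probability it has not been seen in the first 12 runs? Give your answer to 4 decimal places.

On each run the fixed code path fails to appear with probability 4/5.
P(still missing after 12) = (4/5)^12 = 0.06872.

0.0687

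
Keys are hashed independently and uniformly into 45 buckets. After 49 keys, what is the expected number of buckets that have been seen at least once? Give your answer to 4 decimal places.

30.0383

For each bucket, P(seen in 49 keys) = 1 - (44/45)^49 = 0.66752.
By linearity of expectation, E[distinct seen] = 45·(1 - (44/45)^49) = 30.03832.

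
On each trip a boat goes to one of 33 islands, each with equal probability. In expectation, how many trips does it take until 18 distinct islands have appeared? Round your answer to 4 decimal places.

25.4288

Going from k to k+1 distinct takes a geometric number of trips with mean 33/(33-k).
Sum over k = 0,...,17: E = 33/33 + 33/32 + 33/31 + ... + 33/17 + 33/16 = 25.42878.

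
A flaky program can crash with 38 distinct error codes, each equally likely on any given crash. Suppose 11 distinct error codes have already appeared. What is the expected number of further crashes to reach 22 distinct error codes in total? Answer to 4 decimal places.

19.4077

From k distinct to k+1 distinct takes on average 38/(38-k) crashes.
Sum over k = 11,...,21: E = 38/27 + 38/26 + 38/25 + ... + 38/18 + 38/17 = 19.40765.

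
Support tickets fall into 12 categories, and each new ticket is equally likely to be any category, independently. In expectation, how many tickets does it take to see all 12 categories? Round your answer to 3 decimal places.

After k distinct categories have appeared, the next ticket gives a new one with probability (12-k)/12, so the expected wait for the (k+1)-th is 12/(12-k).
E[T] = 12/12 + 12/11 + 12/10 + ... + 12/2 + 12/1 = 12·H_{12}.
H_{12} = 3.1032, so E[T] = 37.2385.

37.239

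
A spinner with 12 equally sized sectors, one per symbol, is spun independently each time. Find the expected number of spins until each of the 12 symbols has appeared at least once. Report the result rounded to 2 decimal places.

37.24

Split into phases: going from k distinct to k+1 distinct takes on average 12/(12-k) spins.
E[T] = 12/12 + 12/11 + 12/10 + ... + 12/2 + 12/1 = 12·H_{12}.
H_{12} = 3.103, so E[T] = 37.239.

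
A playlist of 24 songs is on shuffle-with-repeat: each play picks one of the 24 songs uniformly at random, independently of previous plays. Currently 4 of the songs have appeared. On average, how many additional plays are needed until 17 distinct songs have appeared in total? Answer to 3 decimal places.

The wait to go from k to k+1 distinct songs is geometric with mean 24/(24-k).
Sum over k = 4,...,16: E = 24/20 + 24/19 + 24/18 + ... + 24/9 + 24/8 = 24.1172.

24.117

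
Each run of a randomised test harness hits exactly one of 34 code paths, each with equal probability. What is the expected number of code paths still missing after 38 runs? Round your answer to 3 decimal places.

10.935

For each code path, P(unseen after 38) = (33/34)^38 = 0.3216.
By linearity of expectation, E[unseen] = 34·(33/34)^38 = 10.9348.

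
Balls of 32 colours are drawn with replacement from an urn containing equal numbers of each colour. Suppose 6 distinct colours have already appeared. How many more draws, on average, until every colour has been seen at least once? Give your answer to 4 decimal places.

123.3414

The wait to go from k to k+1 distinct colours is geometric with mean 32/(32-k).
Sum over k = 6,...,31: E = 32/26 + 32/25 + 32/24 + ... + 32/2 + 32/1 = 123.34143.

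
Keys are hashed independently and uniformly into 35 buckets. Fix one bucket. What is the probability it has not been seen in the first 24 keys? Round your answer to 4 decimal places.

0.4987

On each key the fixed bucket fails to appear with probability 34/35.
P(still missing after 24) = (34/35)^24 = 0.49872.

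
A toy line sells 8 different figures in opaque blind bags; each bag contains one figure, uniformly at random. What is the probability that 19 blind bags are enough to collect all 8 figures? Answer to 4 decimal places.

0.4783

Let A_i be the event that figure i is missing after 19 blind bags. By inclusion–exclusion on the A_i,
P(all seen) = Σ_{j=0}^{8} (-1)^j C(8,j)((8-j)/8)^19
= 1.00000 - 0.63277 + 0.11839 - 0.00741 + 0.00013 - 0.00000 + 0.00000 - 0.00000 + 0.00000
= 0.47835.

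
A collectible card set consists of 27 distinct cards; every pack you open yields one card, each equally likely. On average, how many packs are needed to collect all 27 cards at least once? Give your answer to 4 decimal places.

The wait to go from k to k+1 distinct cards is geometric with mean 27/(27-k).
E[T] = 27/27 + 27/26 + 27/25 + ... + 27/2 + 27/1 = 27·H_{27}.
H_{27} = 3.89146, so E[T] = 105.06933.

105.0693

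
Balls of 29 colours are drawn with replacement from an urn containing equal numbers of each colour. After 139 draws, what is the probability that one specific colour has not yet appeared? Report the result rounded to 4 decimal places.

Each draw misses the fixed colour with probability (29-1)/29 = 28/29, independently.
P(still missing after 139) = (28/29)^139 = 0.00761.

0.0076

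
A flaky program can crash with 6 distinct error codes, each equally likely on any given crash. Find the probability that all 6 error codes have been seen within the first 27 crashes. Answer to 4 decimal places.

0.9566

Let A_i be the event that error code i is missing after 27 crashes. By inclusion–exclusion on the A_i,
P(all seen) = Σ_{j=0}^{6} (-1)^j C(6,j)((6-j)/6)^27
= 1.00000 - 0.04368 + 0.00026 - 0.00000 + 0.00000 - 0.00000 + 0.00000
= 0.95659.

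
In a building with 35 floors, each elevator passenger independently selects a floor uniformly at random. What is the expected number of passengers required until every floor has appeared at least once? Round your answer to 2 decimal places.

145.14

The wait to go from k to k+1 distinct floors is geometric with mean 35/(35-k).
E[T] = 35/35 + 35/34 + 35/33 + ... + 35/2 + 35/1 = 35·H_{35}.
H_{35} = 4.147, so E[T] = 145.137.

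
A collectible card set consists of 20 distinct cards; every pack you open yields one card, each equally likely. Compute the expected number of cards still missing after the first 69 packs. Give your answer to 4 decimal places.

For each card, P(unseen after 69) = (19/20)^69 = 0.02904.
By linearity of expectation, E[unseen] = 20·(19/20)^69 = 0.58071.

0.5807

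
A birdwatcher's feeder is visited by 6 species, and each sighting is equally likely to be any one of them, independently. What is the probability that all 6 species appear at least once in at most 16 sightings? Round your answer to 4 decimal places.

0.6980

Let A_i be the event that species i is missing after 16 sightings. By inclusion–exclusion on the A_i,
P(all seen) = Σ_{j=0}^{6} (-1)^j C(6,j)((6-j)/6)^16
= 1.00000 - 0.32453 + 0.02284 - 0.00031 + 0.00000 - 0.00000 + 0.00000
= 0.69800.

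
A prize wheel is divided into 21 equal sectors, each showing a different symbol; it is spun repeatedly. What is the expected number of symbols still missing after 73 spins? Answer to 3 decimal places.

0.596

For each symbol, P(unseen after 73) = (20/21)^73 = 0.0284.
By linearity of expectation, E[unseen] = 21·(20/21)^73 = 0.5962.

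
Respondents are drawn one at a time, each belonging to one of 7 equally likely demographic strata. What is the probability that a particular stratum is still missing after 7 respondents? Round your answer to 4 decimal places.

On each respondent the fixed stratum fails to appear with probability 6/7.
P(still missing after 7) = (6/7)^7 = 0.33992.

0.3399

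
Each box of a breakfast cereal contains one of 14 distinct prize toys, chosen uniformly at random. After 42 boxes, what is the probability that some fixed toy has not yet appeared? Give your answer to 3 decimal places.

Each box misses the fixed toy with probability (14-1)/14 = 13/14, independently.
P(still missing after 42) = (13/14)^42 = 0.0445.

0.044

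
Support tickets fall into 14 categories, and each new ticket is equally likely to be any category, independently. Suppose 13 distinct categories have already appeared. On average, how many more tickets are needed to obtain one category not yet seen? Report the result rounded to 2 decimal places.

14.00

Each ticket yields a new category with probability (14-13)/14 = 1/14, so the wait is geometric with mean 14/1.
E = 14/1 = 14.000.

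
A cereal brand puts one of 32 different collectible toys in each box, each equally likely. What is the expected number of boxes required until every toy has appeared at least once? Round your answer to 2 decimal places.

129.87

Split into phases: going from k distinct to k+1 distinct takes on average 32/(32-k) boxes.
E[T] = 32/32 + 32/31 + 32/30 + ... + 32/2 + 32/1 = 32·H_{32}.
H_{32} = 4.058, so E[T] = 129.872.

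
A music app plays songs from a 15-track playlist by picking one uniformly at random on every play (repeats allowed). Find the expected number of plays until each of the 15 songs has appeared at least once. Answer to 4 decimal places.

After k distinct songs have appeared, the next play gives a new one with probability (15-k)/15, so the expected wait for the (k+1)-th is 15/(15-k).
E[T] = 15/15 + 15/14 + 15/13 + ... + 15/2 + 15/1 = 15·H_{15}.
H_{15} = 3.31823, so E[T] = 49.77343.

49.7734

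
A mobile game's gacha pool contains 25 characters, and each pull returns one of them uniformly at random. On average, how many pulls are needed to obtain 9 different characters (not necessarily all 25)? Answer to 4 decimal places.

10.8807

Going from k to k+1 distinct takes a geometric number of pulls with mean 25/(25-k).
Sum over k = 0,...,8: E = 25/25 + 25/24 + 25/23 + ... + 25/18 + 25/17 = 10.88073.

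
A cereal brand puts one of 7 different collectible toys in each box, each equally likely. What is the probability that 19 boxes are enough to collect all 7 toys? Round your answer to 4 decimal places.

By inclusion–exclusion over which toys are missing,
P(all seen) = Σ_{j=0}^{7} (-1)^j C(7,j)((7-j)/7)^19
= 1.00000 - 0.37420 + 0.03514 - 0.00084 + 0.00000 - 0.00000 + 0.00000 - 0.00000
= 0.66009.

0.6601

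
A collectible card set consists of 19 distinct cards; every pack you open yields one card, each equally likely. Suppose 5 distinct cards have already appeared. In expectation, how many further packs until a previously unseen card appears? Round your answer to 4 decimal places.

1.3571

Each pack yields a new card with probability (19-5)/19 = 14/19, so the wait is geometric with mean 19/14.
E = 19/14 = 1.35714.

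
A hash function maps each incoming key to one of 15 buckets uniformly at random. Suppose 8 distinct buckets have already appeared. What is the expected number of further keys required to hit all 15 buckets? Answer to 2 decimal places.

With k distinct buckets already seen, the next new one takes an expected 15/(15-k) keys.
Sum over k = 8,...,14: E = 15/7 + 15/6 + 15/5 + ... + 15/2 + 15/1 = 38.893.

38.89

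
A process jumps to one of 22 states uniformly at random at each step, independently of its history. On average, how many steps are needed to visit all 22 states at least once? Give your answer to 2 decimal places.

81.20

Split into phases: going from k distinct to k+1 distinct takes on average 22/(22-k) steps.
E[T] = 22/22 + 22/21 + 22/20 + ... + 22/2 + 22/1 = 22·H_{22}.
H_{22} = 3.691, so E[T] = 81.198.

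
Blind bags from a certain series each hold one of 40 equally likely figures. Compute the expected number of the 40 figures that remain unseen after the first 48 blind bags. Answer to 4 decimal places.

For each figure, P(unseen after 48) = (39/40)^48 = 0.29663.
By linearity of expectation, E[unseen] = 40·(39/40)^48 = 11.86538.

11.8654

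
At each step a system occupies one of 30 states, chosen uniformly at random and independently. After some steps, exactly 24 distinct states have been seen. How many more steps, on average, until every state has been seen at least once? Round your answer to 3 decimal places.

From k distinct to k+1 distinct takes on average 30/(30-k) steps.
Sum over k = 24,...,29: E = 30/6 + 30/5 + 30/4 + 30/3 + 30/2 + 30/1 = 73.5000.

73.500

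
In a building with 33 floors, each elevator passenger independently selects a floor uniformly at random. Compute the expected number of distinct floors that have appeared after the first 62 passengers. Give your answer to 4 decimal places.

For each floor, P(seen in 62 passengers) = 1 - (32/33)^62 = 0.85160.
By linearity of expectation, E[distinct seen] = 33·(1 - (32/33)^62) = 28.10279.

28.1028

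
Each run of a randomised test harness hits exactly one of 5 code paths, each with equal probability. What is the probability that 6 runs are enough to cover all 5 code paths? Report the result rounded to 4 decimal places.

By inclusion–exclusion over which code paths are missing,
P(all seen) = Σ_{j=0}^{5} (-1)^j C(5,j)((5-j)/5)^6
= 1.00000 - 1.31072 + 0.46656 - 0.04096 + 0.00032 - 0.00000
= 0.11520.

0.1152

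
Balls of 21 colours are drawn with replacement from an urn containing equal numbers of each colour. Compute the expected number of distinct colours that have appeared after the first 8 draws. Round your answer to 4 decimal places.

6.7864

For each colour, P(seen in 8 draws) = 1 - (20/21)^8 = 0.32316.
By linearity of expectation, E[distinct seen] = 21·(1 - (20/21)^8) = 6.78637.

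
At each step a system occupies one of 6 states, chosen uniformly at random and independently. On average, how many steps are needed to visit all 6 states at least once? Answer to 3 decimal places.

14.700

After k distinct states have appeared, the next step gives a new one with probability (6-k)/6, so the expected wait for the (k+1)-th is 6/(6-k).
E[T] = 6/6 + 6/5 + 6/4 + 6/3 + 6/2 + 6/1 = 6·H_{6}.
H_{6} = 2.4500, so E[T] = 14.7000.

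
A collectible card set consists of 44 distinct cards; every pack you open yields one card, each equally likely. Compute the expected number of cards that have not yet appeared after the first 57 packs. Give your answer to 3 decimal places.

For each card, P(unseen after 57) = (43/44)^57 = 0.2697.
By linearity of expectation, E[unseen] = 44·(43/44)^57 = 11.8673.

11.867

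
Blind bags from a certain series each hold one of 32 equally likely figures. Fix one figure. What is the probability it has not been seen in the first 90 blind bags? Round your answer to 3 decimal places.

0.057

Each blind bag misses the fixed figure with probability (32-1)/32 = 31/32, independently.
P(still missing after 90) = (31/32)^90 = 0.0574.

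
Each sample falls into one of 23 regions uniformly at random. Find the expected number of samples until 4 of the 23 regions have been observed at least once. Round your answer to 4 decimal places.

4.2907

Going from k to k+1 distinct takes a geometric number of samples with mean 23/(23-k).
Sum over k = 0,...,3: E = 23/23 + 23/22 + 23/21 + 23/20 = 4.29069.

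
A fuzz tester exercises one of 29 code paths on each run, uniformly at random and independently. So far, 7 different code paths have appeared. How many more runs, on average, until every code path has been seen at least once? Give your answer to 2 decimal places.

107.03

From k distinct to k+1 distinct takes on average 29/(29-k) runs.
Sum over k = 7,...,28: E = 29/22 + 29/21 + 29/20 + ... + 29/2 + 29/1 = 107.034.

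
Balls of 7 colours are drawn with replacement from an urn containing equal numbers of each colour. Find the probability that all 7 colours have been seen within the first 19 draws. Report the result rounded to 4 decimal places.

By inclusion–exclusion over which colours are missing,
P(all seen) = Σ_{j=0}^{7} (-1)^j C(7,j)((7-j)/7)^19
= 1.00000 - 0.37420 + 0.03514 - 0.00084 + 0.00000 - 0.00000 + 0.00000 - 0.00000
= 0.66009.

0.6601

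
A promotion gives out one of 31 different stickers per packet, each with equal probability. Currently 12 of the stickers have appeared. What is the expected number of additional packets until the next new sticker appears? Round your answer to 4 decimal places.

The number of packets until the next new sticker is geometric with success probability 19/31, so its mean is 31/19.
E = 31/19 = 1.63158.

1.6316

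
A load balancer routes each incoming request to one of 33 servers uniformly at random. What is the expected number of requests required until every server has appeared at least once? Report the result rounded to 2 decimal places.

134.93

The wait to go from k to k+1 distinct servers is geometric with mean 33/(33-k).
E[T] = 33/33 + 33/32 + 33/31 + ... + 33/2 + 33/1 = 33·H_{33}.
H_{33} = 4.089, so E[T] = 134.930.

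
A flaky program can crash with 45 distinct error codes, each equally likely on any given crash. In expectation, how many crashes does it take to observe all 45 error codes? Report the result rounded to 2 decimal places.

197.77

The wait to go from k to k+1 distinct error codes is geometric with mean 45/(45-k).
E[T] = 45/45 + 45/44 + 45/43 + ... + 45/2 + 45/1 = 45·H_{45}.
H_{45} = 4.395, so E[T] = 197.773.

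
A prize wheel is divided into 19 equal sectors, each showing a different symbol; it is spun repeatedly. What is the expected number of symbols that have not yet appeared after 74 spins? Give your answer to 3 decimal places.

For each symbol, P(unseen after 74) = (18/19)^74 = 0.0183.
By linearity of expectation, E[unseen] = 19·(18/19)^74 = 0.3477.

0.348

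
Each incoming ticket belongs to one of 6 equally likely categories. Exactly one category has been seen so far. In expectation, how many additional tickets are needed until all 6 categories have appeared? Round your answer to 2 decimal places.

From k distinct to k+1 distinct takes on average 6/(6-k) tickets.
Sum over k = 1,...,5: E = 6/5 + 6/4 + 6/3 + 6/2 + 6/1 = 13.700.

13.70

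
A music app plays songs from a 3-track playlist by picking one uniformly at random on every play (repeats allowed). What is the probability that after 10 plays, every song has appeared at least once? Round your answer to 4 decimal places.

0.9480

By inclusion–exclusion over which songs are missing,
P(all seen) = Σ_{j=0}^{3} (-1)^j C(3,j)((3-j)/3)^10
= 1.00000 - 0.05202 + 0.00005 - 0.00000
= 0.94803.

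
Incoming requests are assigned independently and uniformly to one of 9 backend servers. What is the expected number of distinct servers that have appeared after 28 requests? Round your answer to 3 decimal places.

8.667

For each server, P(seen in 28 requests) = 1 - (8/9)^28 = 0.9630.
By linearity of expectation, E[distinct seen] = 9·(1 - (8/9)^28) = 8.6674.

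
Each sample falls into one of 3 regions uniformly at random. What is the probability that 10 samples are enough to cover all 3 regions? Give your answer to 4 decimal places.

By inclusion–exclusion over which regions are missing,
P(all seen) = Σ_{j=0}^{3} (-1)^j C(3,j)((3-j)/3)^10
= 1.00000 - 0.05202 + 0.00005 - 0.00000
= 0.94803.

0.9480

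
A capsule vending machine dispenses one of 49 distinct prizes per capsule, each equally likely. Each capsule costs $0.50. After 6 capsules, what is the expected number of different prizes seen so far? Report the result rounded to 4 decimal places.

For each prize, P(seen in 6 capsules) = 1 - (48/49)^6 = 0.11637.
By linearity of expectation, E[distinct seen] = 49·(1 - (48/49)^6) = 5.70208.

5.7021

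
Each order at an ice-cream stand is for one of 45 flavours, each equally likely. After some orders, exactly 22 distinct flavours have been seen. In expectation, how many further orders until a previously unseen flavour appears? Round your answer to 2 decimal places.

1.96

Each order yields a new flavour with probability (45-22)/45 = 23/45, so the wait is geometric with mean 45/23.
E = 45/23 = 1.957.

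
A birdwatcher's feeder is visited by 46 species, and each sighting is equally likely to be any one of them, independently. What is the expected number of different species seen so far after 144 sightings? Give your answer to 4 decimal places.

44.0581

For each species, P(seen in 144 sightings) = 1 - (45/46)^144 = 0.95778.
By linearity of expectation, E[distinct seen] = 46·(1 - (45/46)^144) = 44.05808.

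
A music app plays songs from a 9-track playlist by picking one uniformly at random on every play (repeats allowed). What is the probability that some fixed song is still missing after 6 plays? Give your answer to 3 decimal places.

0.493

On each play the fixed song fails to appear with probability 8/9.
P(still missing after 6) = (8/9)^6 = 0.4933.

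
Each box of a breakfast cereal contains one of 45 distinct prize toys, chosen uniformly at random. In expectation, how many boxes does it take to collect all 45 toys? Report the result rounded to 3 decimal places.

Split into phases: going from k distinct to k+1 distinct takes on average 45/(45-k) boxes.
E[T] = 45/45 + 45/44 + 45/43 + ... + 45/2 + 45/1 = 45·H_{45}.
H_{45} = 4.3949, so E[T] = 197.7727.

197.773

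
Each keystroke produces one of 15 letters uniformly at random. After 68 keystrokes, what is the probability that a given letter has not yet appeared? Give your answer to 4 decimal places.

0.0092

On each keystroke the fixed letter fails to appear with probability 14/15.
P(still missing after 68) = (14/15)^68 = 0.00917.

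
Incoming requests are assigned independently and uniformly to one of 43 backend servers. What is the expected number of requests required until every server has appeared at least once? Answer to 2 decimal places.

187.05

The wait to go from k to k+1 distinct servers is geometric with mean 43/(43-k).
E[T] = 43/43 + 43/42 + 43/41 + ... + 43/2 + 43/1 = 43·H_{43}.
H_{43} = 4.350, so E[T] = 187.050.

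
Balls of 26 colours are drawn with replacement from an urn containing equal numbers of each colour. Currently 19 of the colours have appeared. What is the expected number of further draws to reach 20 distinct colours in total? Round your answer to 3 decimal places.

3.714

With k distinct colours already seen, the next new one takes an expected 26/(26-k) draws.
Only the k = 19 term is needed: E = 26/7 = 3.7143.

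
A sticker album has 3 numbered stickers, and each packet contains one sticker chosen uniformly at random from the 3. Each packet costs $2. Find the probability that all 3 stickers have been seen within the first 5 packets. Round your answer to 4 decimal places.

0.6173

By inclusion–exclusion over which stickers are missing,
P(all seen) = Σ_{j=0}^{3} (-1)^j C(3,j)((3-j)/3)^5
= 1.00000 - 0.39506 + 0.01235 - 0.00000
= 0.61728.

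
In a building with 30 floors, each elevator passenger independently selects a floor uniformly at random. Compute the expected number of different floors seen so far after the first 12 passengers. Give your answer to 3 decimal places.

10.027

For each floor, P(seen in 12 passengers) = 1 - (29/30)^12 = 0.3342.
By linearity of expectation, E[distinct seen] = 30·(1 - (29/30)^12) = 10.0271.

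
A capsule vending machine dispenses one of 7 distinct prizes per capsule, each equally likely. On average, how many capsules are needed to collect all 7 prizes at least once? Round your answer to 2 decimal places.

Split into phases: going from k distinct to k+1 distinct takes on average 7/(7-k) capsules.
E[T] = 7/7 + 7/6 + 7/5 + ... + 7/2 + 7/1 = 7·H_{7}.
H_{7} = 2.593, so E[T] = 18.150.

18.15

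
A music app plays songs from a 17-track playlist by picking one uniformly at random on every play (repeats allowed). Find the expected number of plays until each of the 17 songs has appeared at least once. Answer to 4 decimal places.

58.4724

The wait to go from k to k+1 distinct songs is geometric with mean 17/(17-k).
E[T] = 17/17 + 17/16 + 17/15 + ... + 17/2 + 17/1 = 17·H_{17}.
H_{17} = 3.43955, so E[T] = 58.47239.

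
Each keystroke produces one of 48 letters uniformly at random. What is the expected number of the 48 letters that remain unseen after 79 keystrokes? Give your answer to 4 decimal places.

9.0973

For each letter, P(unseen after 79) = (47/48)^79 = 0.18953.
By linearity of expectation, E[unseen] = 48·(47/48)^79 = 9.09734.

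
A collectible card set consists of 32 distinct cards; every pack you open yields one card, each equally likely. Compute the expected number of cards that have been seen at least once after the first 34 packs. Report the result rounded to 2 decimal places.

21.13

For each card, P(seen in 34 packs) = 1 - (31/32)^34 = 0.660.
By linearity of expectation, E[distinct seen] = 32·(1 - (31/32)^34) = 21.127.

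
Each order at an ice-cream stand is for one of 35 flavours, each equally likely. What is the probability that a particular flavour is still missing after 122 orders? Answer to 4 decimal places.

On each order the fixed flavour fails to appear with probability 34/35.
P(still missing after 122) = (34/35)^122 = 0.02912.

0.0291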